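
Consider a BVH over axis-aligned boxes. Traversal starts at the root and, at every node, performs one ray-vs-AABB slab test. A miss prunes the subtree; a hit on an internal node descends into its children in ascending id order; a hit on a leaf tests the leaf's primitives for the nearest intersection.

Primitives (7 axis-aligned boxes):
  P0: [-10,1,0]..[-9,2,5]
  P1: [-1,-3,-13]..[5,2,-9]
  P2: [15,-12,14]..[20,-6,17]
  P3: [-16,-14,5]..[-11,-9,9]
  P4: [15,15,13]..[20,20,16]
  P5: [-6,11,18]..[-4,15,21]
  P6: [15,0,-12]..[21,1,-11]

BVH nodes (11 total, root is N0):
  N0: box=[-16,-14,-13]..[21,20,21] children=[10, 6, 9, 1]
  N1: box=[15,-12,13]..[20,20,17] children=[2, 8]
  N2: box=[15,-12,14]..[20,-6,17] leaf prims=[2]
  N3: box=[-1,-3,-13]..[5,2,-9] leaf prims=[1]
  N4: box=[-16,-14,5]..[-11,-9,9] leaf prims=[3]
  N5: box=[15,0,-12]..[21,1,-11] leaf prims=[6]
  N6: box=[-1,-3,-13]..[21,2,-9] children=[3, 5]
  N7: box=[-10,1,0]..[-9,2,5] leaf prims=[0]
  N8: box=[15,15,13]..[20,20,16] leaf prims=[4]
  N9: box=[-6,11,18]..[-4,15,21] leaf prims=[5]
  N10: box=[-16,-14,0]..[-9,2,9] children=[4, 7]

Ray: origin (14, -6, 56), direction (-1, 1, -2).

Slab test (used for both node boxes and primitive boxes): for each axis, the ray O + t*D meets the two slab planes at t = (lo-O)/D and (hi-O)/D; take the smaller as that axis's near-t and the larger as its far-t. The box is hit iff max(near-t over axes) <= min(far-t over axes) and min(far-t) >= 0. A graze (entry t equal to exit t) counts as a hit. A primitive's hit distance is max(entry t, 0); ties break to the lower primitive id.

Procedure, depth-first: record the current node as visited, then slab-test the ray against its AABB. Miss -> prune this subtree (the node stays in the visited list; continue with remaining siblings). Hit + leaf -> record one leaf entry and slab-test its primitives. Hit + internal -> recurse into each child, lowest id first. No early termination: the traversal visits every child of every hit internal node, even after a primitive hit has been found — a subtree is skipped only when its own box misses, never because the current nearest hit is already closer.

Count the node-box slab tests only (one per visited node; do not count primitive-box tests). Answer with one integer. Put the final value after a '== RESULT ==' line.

Walk:
N0 x:[-7,30] y:[-8,26] z:[35/2,69/2] -> hit [35/2,26], descend [1, 6, 9, 10]
  N1 x:[-6,-1] y:[-6,26] z:[39/2,43/2] -> miss, prune
  N6 x:[-7,15] y:[3,8] z:[65/2,69/2] -> miss, prune
  N9 x:[18,20] y:[17,21] z:[35/2,19] -> hit [18,19] leaf, test {P5@t=18}
  N10 x:[23,30] y:[-8,8] z:[47/2,28] -> miss, prune

5 AABB tests over nodes [0, 1, 6, 9, 10]; 1 leaf entered; closest P5.

== RESULT ==
5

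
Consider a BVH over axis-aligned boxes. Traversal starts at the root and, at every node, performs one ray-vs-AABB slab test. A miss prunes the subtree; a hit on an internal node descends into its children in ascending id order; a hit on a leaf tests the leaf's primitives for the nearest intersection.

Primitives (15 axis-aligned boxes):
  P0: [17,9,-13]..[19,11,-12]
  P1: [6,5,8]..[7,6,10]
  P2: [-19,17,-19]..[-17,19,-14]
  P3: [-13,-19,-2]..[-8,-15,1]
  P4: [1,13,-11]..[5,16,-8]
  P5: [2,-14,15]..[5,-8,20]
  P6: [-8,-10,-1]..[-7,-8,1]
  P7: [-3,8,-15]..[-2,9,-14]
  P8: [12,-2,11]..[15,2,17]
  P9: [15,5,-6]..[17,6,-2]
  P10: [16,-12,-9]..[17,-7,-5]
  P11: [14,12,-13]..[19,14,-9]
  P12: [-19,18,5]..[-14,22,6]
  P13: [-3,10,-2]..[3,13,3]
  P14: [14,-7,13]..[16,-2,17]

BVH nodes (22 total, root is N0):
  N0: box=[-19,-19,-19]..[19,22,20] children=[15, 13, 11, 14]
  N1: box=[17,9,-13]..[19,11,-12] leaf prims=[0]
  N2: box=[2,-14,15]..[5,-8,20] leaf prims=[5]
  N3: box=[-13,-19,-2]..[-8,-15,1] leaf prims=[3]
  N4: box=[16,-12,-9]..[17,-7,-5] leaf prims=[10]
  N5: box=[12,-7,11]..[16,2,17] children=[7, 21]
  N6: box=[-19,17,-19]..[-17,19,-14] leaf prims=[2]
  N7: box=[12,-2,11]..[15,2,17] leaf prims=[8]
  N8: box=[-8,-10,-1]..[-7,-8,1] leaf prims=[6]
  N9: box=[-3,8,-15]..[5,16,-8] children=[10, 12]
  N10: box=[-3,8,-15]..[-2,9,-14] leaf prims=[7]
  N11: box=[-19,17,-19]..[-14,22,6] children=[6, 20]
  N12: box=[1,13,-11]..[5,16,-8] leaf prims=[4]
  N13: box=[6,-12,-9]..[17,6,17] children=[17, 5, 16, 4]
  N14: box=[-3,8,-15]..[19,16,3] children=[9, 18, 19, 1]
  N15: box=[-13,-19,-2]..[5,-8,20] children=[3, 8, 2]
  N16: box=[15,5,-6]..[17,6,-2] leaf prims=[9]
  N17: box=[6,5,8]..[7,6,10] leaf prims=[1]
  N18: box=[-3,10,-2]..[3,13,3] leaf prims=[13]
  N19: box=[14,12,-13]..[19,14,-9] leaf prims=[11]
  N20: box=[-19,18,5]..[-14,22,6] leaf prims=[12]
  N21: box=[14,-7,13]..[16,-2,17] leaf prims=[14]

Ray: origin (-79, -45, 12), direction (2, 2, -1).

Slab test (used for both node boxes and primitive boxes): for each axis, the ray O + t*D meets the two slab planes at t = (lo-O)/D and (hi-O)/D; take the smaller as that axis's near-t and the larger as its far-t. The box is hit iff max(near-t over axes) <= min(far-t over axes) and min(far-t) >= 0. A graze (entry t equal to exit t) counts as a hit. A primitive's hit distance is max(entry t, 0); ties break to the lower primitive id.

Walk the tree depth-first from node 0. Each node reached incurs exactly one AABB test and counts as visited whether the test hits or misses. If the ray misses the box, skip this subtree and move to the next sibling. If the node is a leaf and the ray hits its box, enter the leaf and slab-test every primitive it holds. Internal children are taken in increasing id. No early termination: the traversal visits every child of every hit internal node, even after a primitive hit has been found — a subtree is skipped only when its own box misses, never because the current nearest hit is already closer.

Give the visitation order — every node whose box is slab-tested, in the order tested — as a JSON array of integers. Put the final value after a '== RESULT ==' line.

Traverse from the root:
N0 x:[30,49] y:[13,67/2] z:[-8,31] -> hit [30,31], descend [11, 13, 14, 15]
  N11 x:[30,65/2] y:[31,67/2] z:[6,31] -> hit [31,31], descend [6, 20]
    N6 x:[30,31] y:[31,32] z:[26,31] -> hit [31,31] leaf, test {P2@t=31}
    N20 x:[30,65/2] y:[63/2,67/2] z:[6,7] -> miss, prune
  N13 x:[85/2,48] y:[33/2,51/2] z:[-5,21] -> miss, prune
  N14 x:[38,49] y:[53/2,61/2] z:[9,27] -> miss, prune
  N15 x:[33,42] y:[13,37/2] z:[-8,14] -> miss, prune

Visited [0, 11, 6, 20, 13, 14, 15]. Tests: 7 box, 1 leaf. Nearest: P2.

== RESULT ==
[0, 11, 6, 20, 13, 14, 15]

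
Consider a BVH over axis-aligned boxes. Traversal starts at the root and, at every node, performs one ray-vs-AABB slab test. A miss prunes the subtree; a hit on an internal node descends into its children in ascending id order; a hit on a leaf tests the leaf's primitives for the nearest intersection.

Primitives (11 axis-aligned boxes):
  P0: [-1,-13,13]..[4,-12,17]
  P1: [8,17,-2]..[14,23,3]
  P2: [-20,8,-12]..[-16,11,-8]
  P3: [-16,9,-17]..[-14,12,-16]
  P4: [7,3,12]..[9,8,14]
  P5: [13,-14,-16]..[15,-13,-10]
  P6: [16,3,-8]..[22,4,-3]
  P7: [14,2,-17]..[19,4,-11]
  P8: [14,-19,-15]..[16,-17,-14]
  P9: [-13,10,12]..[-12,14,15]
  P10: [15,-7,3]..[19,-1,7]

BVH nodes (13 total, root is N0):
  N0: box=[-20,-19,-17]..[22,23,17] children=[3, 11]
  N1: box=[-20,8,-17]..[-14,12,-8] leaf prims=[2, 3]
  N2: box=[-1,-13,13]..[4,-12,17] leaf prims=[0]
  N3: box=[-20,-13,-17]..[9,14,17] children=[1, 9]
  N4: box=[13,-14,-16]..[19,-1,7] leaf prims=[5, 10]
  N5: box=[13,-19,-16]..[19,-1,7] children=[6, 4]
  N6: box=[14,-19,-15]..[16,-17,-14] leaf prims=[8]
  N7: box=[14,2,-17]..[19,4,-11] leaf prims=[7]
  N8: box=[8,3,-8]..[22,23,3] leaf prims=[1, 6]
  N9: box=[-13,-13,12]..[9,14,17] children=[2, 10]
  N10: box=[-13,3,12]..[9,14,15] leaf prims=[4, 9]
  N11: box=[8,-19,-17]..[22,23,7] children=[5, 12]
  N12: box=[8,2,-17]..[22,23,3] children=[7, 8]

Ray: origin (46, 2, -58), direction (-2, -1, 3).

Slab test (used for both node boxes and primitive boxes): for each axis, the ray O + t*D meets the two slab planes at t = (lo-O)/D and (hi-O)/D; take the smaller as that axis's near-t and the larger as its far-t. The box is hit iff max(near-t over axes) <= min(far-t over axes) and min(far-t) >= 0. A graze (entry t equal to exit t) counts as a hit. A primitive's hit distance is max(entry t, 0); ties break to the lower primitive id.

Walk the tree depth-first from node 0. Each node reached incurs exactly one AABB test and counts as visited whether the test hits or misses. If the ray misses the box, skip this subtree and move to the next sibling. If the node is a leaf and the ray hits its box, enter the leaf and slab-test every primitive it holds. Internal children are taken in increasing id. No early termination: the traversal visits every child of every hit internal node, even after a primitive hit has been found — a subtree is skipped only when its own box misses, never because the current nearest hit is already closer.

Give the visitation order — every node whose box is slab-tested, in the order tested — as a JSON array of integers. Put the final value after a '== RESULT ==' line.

Trace the traversal:
N0 x:[12,33] y:[-21,21] z:[41/3,25] -> hit [41/3,21], descend [3, 11]
  N3 x:[37/2,33] y:[-12,15] z:[41/3,25] -> miss, prune
  N11 x:[12,19] y:[-21,21] z:[41/3,65/3] -> hit [41/3,19], descend [5, 12]
    N5 x:[27/2,33/2] y:[3,21] z:[14,65/3] -> hit [14,33/2], descend [4, 6]
      N4 x:[27/2,33/2] y:[3,16] z:[14,65/3] -> hit [14,16] leaf, test {P5@t=31/2, P10(miss)}
      N6 x:[15,16] y:[19,21] z:[43/3,44/3] -> miss, prune
    N12 x:[12,19] y:[-21,0] z:[41/3,61/3] -> miss, prune

Summary -> nodes [0, 3, 11, 5, 4, 6, 12]; box-tests=7; leaf-entries=1; first=P5

== RESULT ==
[0, 3, 11, 5, 4, 6, 12]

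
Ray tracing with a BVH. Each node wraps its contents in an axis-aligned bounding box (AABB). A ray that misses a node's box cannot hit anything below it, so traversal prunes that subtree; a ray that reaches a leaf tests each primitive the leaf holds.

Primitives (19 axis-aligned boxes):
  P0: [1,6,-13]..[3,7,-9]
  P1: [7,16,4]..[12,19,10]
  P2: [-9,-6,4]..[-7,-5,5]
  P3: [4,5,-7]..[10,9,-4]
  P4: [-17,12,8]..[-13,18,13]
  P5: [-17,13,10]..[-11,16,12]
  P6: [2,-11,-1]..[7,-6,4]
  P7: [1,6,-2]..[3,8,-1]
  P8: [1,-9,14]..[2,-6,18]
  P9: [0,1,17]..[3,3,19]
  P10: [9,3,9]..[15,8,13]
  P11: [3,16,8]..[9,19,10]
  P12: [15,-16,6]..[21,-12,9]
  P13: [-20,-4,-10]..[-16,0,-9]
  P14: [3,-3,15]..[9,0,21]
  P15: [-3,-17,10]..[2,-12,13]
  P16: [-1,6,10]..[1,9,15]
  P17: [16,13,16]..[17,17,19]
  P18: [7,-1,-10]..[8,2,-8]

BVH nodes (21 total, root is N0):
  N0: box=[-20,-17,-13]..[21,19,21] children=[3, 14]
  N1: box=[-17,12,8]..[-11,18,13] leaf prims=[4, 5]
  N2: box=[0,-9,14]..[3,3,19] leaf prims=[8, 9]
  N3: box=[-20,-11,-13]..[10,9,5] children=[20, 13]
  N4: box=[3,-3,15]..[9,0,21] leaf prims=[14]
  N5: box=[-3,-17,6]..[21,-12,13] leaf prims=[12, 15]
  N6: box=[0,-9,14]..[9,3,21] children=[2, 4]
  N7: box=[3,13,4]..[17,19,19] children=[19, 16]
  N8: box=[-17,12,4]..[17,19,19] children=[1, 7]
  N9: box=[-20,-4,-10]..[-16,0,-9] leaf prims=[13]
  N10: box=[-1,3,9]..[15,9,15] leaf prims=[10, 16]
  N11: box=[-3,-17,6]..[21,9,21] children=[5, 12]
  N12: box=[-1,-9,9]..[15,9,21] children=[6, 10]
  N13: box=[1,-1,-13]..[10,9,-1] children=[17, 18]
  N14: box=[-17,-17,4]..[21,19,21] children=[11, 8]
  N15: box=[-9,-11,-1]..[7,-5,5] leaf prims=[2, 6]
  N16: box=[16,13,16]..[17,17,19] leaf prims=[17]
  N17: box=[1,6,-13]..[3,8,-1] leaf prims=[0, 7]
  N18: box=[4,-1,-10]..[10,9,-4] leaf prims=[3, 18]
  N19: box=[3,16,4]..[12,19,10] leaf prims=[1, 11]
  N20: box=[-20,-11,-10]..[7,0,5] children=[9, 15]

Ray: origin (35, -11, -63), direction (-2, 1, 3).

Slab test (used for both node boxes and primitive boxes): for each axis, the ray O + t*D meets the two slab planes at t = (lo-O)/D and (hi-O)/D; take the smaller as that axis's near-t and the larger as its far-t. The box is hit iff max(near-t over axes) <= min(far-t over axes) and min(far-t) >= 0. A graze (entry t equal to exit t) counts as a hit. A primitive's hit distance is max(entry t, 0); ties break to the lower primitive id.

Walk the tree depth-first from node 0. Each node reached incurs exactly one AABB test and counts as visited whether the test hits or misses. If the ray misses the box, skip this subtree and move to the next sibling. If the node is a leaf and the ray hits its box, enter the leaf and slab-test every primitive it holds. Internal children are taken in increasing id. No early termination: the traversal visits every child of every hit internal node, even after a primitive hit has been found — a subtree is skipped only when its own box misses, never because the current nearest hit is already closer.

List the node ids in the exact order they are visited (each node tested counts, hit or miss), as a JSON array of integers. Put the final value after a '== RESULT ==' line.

Traverse from the root:
N0 x:[7,55/2] y:[-6,30] z:[50/3,28] -> hit [50/3,55/2], descend [3, 14]
  N3 x:[25/2,55/2] y:[0,20] z:[50/3,68/3] -> hit [50/3,20], descend [13, 20]
    N13 x:[25/2,17] y:[10,20] z:[50/3,62/3] -> hit [50/3,17], descend [17, 18]
      N17 x:[16,17] y:[17,19] z:[50/3,62/3] -> hit [17,17] leaf, test {P0@t=17, P7(miss)}
      N18 x:[25/2,31/2] y:[10,20] z:[53/3,59/3] -> miss, prune
    N20 x:[14,55/2] y:[0,11] z:[53/3,68/3] -> miss, prune
  N14 x:[7,26] y:[-6,30] z:[67/3,28] -> hit [67/3,26], descend [8, 11]
    N8 x:[9,26] y:[23,30] z:[67/3,82/3] -> hit [23,26], descend [1, 7]
      N1 x:[23,26] y:[23,29] z:[71/3,76/3] -> hit [71/3,76/3] leaf, test {P4@t=24, P5@t=73/3}
      N7 x:[9,16] y:[24,30] z:[67/3,82/3] -> miss, prune
    N11 x:[7,19] y:[-6,20] z:[23,28] -> miss, prune

11 AABB tests over nodes [0, 3, 13, 17, 18, 20, 14, 8, 1, 7, 11]; 2 leaves entered; closest P0.

== RESULT ==
[0, 3, 13, 17, 18, 20, 14, 8, 1, 7, 11]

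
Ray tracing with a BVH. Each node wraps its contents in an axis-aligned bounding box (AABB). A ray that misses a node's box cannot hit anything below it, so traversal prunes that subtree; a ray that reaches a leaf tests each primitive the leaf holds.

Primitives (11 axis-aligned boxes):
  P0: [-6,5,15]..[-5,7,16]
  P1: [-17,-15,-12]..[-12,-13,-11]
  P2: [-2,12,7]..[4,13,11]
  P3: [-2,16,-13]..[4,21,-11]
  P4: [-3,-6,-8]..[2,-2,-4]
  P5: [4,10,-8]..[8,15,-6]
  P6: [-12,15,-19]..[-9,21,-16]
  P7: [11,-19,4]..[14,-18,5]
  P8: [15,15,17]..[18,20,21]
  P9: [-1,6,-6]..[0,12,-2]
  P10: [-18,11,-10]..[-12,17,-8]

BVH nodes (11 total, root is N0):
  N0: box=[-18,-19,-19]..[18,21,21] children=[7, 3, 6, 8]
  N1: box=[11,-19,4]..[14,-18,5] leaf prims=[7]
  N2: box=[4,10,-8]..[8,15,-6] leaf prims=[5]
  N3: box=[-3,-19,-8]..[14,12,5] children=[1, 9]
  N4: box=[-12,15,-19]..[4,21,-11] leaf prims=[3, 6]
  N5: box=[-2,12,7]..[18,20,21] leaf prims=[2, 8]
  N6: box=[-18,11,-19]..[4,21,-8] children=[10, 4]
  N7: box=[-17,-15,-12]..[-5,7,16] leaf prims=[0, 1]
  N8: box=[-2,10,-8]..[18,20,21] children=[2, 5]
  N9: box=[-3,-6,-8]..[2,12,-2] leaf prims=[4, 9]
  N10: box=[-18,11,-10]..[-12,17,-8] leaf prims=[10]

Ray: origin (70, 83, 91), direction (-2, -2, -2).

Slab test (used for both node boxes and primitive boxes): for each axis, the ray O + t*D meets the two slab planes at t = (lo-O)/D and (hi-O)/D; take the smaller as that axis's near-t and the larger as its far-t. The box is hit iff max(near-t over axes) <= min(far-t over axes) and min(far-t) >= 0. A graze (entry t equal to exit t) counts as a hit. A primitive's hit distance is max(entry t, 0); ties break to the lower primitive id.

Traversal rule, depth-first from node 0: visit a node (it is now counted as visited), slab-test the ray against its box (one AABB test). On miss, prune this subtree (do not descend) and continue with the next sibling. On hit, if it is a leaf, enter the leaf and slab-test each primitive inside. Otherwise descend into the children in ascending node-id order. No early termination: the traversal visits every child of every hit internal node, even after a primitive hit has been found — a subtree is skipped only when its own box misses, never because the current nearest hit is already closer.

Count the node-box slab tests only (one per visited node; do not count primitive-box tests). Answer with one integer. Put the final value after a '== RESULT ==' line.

Walk:
N0 x:[26,44] y:[31,51] z:[35,55] -> hit [35,44], descend [3, 6, 7, 8]
  N3 x:[28,73/2] y:[71/2,51] z:[43,99/2] -> miss, prune
  N6 x:[33,44] y:[31,36] z:[99/2,55] -> miss, prune
  N7 x:[75/2,87/2] y:[38,49] z:[75/2,103/2] -> hit [38,87/2] leaf, test {P0@t=38, P1(miss)}
  N8 x:[26,36] y:[63/2,73/2] z:[35,99/2] -> hit [35,36], descend [2, 5]
    N2 x:[31,33] y:[34,73/2] z:[97/2,99/2] -> miss, prune
    N5 x:[26,36] y:[63/2,71/2] z:[35,42] -> hit [35,71/2] leaf, test {P2(miss), P8(miss)}

7 AABB tests over nodes [0, 3, 6, 7, 8, 2, 5]; 2 leaves entered; closest P0.

== RESULT ==
7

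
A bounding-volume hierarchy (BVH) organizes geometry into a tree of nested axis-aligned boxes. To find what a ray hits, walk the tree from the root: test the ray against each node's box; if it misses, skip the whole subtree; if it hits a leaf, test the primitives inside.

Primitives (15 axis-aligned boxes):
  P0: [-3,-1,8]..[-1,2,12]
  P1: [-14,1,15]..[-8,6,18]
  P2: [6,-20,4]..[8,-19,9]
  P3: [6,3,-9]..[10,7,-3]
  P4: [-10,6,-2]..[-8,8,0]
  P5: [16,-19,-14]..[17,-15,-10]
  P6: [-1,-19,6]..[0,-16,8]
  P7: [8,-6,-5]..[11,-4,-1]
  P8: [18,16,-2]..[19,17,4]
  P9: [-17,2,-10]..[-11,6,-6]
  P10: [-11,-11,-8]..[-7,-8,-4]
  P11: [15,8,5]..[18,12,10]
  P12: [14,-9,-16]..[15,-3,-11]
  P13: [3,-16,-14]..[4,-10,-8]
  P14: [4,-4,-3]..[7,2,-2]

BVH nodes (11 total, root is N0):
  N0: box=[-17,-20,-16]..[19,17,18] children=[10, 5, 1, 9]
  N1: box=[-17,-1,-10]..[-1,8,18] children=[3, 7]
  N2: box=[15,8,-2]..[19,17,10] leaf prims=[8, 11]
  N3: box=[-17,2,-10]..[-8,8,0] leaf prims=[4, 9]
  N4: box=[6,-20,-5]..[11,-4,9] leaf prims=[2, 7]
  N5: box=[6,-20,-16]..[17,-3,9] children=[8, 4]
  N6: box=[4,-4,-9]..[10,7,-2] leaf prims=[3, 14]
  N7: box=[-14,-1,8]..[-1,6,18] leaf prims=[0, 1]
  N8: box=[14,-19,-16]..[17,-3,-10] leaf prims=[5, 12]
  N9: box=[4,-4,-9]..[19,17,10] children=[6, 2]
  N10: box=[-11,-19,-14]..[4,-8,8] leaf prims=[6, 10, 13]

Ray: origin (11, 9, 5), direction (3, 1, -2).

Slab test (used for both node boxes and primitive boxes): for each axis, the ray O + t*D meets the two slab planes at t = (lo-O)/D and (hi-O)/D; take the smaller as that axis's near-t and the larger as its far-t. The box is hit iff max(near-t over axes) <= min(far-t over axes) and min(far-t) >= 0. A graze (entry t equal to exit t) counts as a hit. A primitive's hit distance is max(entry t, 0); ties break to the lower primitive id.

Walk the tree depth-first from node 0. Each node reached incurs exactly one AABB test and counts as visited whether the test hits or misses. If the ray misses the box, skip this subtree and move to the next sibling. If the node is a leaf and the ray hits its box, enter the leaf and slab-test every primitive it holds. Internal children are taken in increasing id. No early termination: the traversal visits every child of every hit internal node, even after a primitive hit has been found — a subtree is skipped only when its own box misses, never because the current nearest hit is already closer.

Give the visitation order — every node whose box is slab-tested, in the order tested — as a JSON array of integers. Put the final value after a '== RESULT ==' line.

Trace the traversal:
N0 x:[-28/3,8/3] y:[-29,8] z:[-13/2,21/2] -> hit [-13/2,8/3], descend [1, 5, 9, 10]
  N1 x:[-28/3,-4] y:[-10,-1] z:[-13/2,15/2] -> miss, prune
  N5 x:[-5/3,2] y:[-29,-12] z:[-2,21/2] -> miss, prune
  N9 x:[-7/3,8/3] y:[-13,8] z:[-5/2,7] -> hit [-7/3,8/3], descend [2, 6]
    N2 x:[4/3,8/3] y:[-1,8] z:[-5/2,7/2] -> hit [4/3,8/3] leaf, test {P8(miss), P11(miss)}
    N6 x:[-7/3,-1/3] y:[-13,-2] z:[7/2,7] -> miss, prune
  N10 x:[-22/3,-7/3] y:[-28,-17] z:[-3/2,19/2] -> miss, prune

order=[0, 1, 5, 9, 2, 6, 10]  |boxes|=7  |leaves|=1  hit=miss

== RESULT ==
[0, 1, 5, 9, 2, 6, 10]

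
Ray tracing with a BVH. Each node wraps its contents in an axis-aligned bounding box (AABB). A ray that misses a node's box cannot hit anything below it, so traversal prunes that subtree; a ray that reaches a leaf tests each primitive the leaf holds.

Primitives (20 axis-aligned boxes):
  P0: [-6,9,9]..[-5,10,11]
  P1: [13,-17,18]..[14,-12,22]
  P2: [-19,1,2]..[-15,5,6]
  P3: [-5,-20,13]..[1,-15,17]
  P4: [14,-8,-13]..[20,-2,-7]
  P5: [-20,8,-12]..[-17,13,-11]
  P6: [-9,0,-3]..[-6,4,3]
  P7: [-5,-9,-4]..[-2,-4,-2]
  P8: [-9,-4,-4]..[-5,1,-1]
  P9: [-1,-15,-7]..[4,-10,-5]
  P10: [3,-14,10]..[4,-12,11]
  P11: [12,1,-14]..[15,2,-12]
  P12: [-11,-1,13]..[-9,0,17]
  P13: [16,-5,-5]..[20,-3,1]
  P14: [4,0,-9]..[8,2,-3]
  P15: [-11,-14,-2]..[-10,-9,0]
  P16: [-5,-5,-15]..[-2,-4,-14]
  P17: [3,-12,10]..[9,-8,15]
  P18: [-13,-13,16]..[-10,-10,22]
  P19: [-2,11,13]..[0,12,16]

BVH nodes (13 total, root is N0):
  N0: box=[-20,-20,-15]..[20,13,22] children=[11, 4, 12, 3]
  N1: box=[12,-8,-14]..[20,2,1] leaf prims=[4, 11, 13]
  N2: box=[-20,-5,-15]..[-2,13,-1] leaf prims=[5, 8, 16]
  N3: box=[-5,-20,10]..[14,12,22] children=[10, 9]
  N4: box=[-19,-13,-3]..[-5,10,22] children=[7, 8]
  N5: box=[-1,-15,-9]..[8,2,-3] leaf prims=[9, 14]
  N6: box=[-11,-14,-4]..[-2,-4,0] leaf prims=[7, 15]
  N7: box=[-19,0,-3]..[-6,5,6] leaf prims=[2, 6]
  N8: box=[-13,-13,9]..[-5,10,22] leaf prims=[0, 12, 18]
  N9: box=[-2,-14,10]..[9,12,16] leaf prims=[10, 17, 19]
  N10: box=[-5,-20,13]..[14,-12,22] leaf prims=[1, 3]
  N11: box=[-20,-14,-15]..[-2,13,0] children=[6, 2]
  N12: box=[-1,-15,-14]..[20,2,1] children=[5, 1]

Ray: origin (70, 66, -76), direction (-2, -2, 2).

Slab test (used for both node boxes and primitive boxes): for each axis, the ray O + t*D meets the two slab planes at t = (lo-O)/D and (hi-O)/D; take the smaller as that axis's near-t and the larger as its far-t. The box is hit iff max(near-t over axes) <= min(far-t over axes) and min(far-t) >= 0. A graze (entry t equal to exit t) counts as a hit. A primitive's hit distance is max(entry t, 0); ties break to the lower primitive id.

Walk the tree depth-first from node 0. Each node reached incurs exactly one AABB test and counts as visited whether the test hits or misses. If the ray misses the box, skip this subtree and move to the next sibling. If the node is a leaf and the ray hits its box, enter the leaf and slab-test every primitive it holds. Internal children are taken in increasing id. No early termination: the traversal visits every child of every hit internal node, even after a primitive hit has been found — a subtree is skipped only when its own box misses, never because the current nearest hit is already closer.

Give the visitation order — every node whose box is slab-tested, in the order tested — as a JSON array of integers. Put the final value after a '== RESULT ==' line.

Traverse from the root:
N0 x:[25,45] y:[53/2,43] z:[61/2,49] -> hit [61/2,43], descend [3, 4, 11, 12]
  N3 x:[28,75/2] y:[27,43] z:[43,49] -> miss, prune
  N4 x:[75/2,89/2] y:[28,79/2] z:[73/2,49] -> hit [75/2,79/2], descend [7, 8]
    N7 x:[38,89/2] y:[61/2,33] z:[73/2,41] -> miss, prune
    N8 x:[75/2,83/2] y:[28,79/2] z:[85/2,49] -> miss, prune
  N11 x:[36,45] y:[53/2,40] z:[61/2,38] -> hit [36,38], descend [2, 6]
    N2 x:[36,45] y:[53/2,71/2] z:[61/2,75/2] -> miss, prune
    N6 x:[36,81/2] y:[35,40] z:[36,38] -> hit [36,38] leaf, test {P7@t=36, P15(miss)}
  N12 x:[25,71/2] y:[32,81/2] z:[31,77/2] -> hit [32,71/2], descend [1, 5]
    N1 x:[25,29] y:[32,37] z:[31,77/2] -> miss, prune
    N5 x:[31,71/2] y:[32,81/2] z:[67/2,73/2] -> hit [67/2,71/2] leaf, test {P9(miss), P14(miss)}

order=[0, 3, 4, 7, 8, 11, 2, 6, 12, 1, 5]  |boxes|=11  |leaves|=2  hit=P7

== RESULT ==
[0, 3, 4, 7, 8, 11, 2, 6, 12, 1, 5]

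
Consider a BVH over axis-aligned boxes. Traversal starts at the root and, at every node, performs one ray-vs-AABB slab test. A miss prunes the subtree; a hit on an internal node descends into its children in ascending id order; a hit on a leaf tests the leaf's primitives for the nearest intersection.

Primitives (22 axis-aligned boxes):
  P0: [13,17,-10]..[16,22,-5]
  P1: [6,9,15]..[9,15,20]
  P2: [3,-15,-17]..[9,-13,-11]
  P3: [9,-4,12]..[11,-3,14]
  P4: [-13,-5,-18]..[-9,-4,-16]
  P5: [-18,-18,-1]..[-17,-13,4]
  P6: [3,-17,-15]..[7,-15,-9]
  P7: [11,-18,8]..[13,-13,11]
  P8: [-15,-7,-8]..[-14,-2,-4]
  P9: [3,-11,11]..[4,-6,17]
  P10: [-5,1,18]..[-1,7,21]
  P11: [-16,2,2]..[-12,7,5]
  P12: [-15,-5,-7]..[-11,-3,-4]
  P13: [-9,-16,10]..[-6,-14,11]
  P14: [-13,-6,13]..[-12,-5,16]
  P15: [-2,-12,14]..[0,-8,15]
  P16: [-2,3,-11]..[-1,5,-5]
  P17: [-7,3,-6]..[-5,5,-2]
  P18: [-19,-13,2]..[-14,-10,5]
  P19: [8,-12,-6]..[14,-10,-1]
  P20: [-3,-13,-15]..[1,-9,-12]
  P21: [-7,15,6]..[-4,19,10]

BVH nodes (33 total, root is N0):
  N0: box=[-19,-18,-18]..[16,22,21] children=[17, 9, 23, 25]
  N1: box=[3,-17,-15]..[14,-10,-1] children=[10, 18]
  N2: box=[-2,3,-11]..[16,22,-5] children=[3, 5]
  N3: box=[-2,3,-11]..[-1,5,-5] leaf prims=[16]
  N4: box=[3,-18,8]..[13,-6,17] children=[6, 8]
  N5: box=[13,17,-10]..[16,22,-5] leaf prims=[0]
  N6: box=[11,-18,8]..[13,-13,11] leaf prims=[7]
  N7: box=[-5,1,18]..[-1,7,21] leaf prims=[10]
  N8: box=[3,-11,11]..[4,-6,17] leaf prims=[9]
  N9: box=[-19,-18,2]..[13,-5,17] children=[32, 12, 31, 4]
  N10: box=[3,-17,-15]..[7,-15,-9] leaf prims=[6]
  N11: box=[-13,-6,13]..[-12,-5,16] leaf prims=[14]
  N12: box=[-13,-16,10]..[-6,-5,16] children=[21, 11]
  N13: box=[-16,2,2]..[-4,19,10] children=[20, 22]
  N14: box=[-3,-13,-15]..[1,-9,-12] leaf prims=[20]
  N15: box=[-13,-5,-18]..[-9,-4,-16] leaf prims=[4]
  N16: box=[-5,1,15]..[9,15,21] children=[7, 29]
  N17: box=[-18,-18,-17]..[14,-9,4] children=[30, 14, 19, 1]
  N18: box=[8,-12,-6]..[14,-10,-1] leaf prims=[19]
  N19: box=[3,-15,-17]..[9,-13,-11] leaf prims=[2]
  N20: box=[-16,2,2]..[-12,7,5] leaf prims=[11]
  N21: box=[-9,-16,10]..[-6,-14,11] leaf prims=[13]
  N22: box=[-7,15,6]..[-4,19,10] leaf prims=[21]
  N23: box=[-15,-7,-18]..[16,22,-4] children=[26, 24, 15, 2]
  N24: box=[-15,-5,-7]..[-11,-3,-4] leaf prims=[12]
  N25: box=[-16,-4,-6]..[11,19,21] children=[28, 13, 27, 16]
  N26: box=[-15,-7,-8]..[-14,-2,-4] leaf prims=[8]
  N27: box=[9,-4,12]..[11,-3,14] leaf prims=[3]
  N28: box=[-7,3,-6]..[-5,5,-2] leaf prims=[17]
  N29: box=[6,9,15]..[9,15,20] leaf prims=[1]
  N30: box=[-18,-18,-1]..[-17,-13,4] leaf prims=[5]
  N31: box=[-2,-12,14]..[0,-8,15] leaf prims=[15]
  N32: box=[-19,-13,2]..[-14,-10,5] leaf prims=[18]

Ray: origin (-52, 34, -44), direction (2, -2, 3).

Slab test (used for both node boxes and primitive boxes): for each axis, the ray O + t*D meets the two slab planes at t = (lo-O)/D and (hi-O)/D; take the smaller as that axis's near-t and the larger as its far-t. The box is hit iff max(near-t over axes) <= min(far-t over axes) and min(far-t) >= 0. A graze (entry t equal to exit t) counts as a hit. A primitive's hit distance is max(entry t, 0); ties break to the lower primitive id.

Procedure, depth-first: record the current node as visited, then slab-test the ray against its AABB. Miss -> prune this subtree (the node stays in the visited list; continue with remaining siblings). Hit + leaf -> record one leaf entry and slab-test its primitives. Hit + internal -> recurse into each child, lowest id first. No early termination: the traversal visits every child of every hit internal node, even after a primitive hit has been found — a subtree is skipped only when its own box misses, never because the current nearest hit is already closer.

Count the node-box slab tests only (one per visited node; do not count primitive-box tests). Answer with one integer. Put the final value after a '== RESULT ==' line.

Traverse from the root:
N0 x:[33/2,34] y:[6,26] z:[26/3,65/3] -> hit [33/2,65/3], descend [9, 17, 23, 25]
  N9 x:[33/2,65/2] y:[39/2,26] z:[46/3,61/3] -> hit [39/2,61/3], descend [4, 12, 31, 32]
    N4 x:[55/2,65/2] y:[20,26] z:[52/3,61/3] -> miss, prune
    N12 x:[39/2,23] y:[39/2,25] z:[18,20] -> hit [39/2,20], descend [11, 21]
      N11 x:[39/2,20] y:[39/2,20] z:[19,20] -> hit [39/2,20] leaf, test {P14@t=39/2}
      N21 x:[43/2,23] y:[24,25] z:[18,55/3] -> miss, prune
    N31 x:[25,26] y:[21,23] z:[58/3,59/3] -> miss, prune
    N32 x:[33/2,19] y:[22,47/2] z:[46/3,49/3] -> miss, prune
  N17 x:[17,33] y:[43/2,26] z:[9,16] -> miss, prune
  N23 x:[37/2,34] y:[6,41/2] z:[26/3,40/3] -> miss, prune
  N25 x:[18,63/2] y:[15/2,19] z:[38/3,65/3] -> hit [18,19], descend [13, 16, 27, 28]
    N13 x:[18,24] y:[15/2,16] z:[46/3,18] -> miss, prune
    N16 x:[47/2,61/2] y:[19/2,33/2] z:[59/3,65/3] -> miss, prune
    N27 x:[61/2,63/2] y:[37/2,19] z:[56/3,58/3] -> miss, prune
    N28 x:[45/2,47/2] y:[29/2,31/2] z:[38/3,14] -> miss, prune

Visited [0, 9, 4, 12, 11, 21, 31, 32, 17, 23, 25, 13, 16, 27, 28]. Tests: 15 box, 1 leaf. Nearest: P14.

== RESULT ==
15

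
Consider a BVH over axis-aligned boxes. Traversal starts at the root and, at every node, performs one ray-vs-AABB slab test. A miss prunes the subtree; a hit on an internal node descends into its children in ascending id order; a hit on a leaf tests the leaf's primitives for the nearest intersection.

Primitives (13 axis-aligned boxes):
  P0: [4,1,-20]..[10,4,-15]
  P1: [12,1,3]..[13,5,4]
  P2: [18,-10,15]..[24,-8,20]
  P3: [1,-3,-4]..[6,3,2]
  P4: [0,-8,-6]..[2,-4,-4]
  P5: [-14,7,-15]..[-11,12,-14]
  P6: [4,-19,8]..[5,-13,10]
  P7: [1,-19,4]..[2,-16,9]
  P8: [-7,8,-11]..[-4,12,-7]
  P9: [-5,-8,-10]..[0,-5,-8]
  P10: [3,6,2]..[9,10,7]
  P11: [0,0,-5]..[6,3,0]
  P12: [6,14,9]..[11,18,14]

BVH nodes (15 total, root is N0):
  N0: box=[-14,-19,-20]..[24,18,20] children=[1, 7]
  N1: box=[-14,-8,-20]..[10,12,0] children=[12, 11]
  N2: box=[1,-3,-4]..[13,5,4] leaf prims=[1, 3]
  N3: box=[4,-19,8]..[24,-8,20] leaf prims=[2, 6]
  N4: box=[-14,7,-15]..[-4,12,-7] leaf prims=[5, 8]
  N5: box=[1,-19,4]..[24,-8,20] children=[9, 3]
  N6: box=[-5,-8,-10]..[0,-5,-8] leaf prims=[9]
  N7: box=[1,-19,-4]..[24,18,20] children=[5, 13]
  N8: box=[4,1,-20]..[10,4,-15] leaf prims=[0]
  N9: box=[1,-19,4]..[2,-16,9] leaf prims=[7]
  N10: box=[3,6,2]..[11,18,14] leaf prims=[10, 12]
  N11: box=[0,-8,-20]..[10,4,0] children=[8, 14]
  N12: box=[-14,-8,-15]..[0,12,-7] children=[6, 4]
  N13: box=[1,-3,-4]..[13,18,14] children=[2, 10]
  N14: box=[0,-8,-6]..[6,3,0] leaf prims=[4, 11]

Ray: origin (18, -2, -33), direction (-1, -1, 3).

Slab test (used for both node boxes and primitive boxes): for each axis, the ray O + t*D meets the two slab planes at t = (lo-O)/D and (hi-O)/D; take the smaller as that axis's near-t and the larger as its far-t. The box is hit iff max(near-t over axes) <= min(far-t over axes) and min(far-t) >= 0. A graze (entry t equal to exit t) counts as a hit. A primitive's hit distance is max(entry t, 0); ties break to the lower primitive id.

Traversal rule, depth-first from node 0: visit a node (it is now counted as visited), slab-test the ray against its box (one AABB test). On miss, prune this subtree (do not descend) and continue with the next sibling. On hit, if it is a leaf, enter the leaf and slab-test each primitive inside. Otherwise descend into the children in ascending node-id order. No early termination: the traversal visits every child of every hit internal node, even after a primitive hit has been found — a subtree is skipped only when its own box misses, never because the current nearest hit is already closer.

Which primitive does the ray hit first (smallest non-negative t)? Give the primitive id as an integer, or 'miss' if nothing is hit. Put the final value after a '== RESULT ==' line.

Trace the traversal:
N0 x:[-6,32] y:[-20,17] z:[13/3,53/3] -> hit [13/3,17], descend [1, 7]
  N1 x:[8,32] y:[-14,6] z:[13/3,11] -> miss, prune
  N7 x:[-6,17] y:[-20,17] z:[29/3,53/3] -> hit [29/3,17], descend [5, 13]
    N5 x:[-6,17] y:[6,17] z:[37/3,53/3] -> hit [37/3,17], descend [3, 9]
      N3 x:[-6,14] y:[6,17] z:[41/3,53/3] -> hit [41/3,14] leaf, test {P2(miss), P6@t=41/3}
      N9 x:[16,17] y:[14,17] z:[37/3,14] -> miss, prune
    N13 x:[5,17] y:[-20,1] z:[29/3,47/3] -> miss, prune

Visited [0, 1, 7, 5, 3, 9, 13]. Tests: 7 box, 1 leaf. Nearest: P6.

== RESULT ==
6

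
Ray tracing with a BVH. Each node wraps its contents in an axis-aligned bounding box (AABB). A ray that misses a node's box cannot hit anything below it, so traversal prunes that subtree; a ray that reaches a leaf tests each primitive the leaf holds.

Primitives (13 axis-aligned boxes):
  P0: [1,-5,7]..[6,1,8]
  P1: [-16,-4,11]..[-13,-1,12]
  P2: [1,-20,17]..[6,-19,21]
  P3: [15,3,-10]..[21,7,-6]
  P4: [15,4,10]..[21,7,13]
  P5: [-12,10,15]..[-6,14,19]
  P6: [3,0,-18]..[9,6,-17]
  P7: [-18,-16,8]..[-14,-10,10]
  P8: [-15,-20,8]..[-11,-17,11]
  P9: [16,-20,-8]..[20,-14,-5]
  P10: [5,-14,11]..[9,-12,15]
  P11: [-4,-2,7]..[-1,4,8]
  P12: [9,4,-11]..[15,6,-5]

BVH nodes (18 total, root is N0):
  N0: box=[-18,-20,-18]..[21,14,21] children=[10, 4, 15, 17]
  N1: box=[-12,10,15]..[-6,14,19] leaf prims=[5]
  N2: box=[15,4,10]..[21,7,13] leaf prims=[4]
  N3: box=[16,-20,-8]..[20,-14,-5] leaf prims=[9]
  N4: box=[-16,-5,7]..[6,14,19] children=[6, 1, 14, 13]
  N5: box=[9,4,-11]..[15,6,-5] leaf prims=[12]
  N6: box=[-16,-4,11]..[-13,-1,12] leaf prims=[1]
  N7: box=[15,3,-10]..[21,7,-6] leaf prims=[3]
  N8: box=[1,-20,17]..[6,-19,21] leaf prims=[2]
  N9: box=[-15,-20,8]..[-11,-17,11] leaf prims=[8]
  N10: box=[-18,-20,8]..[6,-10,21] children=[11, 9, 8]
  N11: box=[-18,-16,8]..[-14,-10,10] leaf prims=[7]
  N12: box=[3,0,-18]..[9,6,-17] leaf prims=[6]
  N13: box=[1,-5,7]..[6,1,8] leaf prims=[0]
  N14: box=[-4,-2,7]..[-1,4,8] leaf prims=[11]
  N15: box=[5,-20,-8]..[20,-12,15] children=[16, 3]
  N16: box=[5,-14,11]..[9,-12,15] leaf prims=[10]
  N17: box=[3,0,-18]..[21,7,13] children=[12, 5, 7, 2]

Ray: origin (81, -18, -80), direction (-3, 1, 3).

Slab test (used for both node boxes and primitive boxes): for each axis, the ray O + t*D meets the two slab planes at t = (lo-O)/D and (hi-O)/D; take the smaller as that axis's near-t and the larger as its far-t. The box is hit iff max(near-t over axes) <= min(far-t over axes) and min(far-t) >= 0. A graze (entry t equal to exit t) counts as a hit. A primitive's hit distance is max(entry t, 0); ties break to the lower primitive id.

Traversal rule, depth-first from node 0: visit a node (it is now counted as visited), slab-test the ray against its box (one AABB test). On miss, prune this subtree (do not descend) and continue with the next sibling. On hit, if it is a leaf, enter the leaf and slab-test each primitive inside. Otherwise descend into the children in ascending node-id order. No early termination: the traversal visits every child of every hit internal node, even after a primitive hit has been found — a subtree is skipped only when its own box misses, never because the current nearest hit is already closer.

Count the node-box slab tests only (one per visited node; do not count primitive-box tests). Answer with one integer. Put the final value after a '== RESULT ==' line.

Walk:
N0 x:[20,33] y:[-2,32] z:[62/3,101/3] -> hit [62/3,32], descend [4, 10, 15, 17]
  N4 x:[25,97/3] y:[13,32] z:[29,33] -> hit [29,32], descend [1, 6, 13, 14]
    N1 x:[29,31] y:[28,32] z:[95/3,33] -> miss, prune
    N6 x:[94/3,97/3] y:[14,17] z:[91/3,92/3] -> miss, prune
    N13 x:[25,80/3] y:[13,19] z:[29,88/3] -> miss, prune
    N14 x:[82/3,85/3] y:[16,22] z:[29,88/3] -> miss, prune
  N10 x:[25,33] y:[-2,8] z:[88/3,101/3] -> miss, prune
  N15 x:[61/3,76/3] y:[-2,6] z:[24,95/3] -> miss, prune
  N17 x:[20,26] y:[18,25] z:[62/3,31] -> hit [62/3,25], descend [2, 5, 7, 12]
    N2 x:[20,22] y:[22,25] z:[30,31] -> miss, prune
    N5 x:[22,24] y:[22,24] z:[23,25] -> hit [23,24] leaf, test {P12@t=23}
    N7 x:[20,22] y:[21,25] z:[70/3,74/3] -> miss, prune
    N12 x:[24,26] y:[18,24] z:[62/3,21] -> miss, prune

order=[0, 4, 1, 6, 13, 14, 10, 15, 17, 2, 5, 7, 12]  |boxes|=13  |leaves|=1  hit=P12

== RESULT ==
13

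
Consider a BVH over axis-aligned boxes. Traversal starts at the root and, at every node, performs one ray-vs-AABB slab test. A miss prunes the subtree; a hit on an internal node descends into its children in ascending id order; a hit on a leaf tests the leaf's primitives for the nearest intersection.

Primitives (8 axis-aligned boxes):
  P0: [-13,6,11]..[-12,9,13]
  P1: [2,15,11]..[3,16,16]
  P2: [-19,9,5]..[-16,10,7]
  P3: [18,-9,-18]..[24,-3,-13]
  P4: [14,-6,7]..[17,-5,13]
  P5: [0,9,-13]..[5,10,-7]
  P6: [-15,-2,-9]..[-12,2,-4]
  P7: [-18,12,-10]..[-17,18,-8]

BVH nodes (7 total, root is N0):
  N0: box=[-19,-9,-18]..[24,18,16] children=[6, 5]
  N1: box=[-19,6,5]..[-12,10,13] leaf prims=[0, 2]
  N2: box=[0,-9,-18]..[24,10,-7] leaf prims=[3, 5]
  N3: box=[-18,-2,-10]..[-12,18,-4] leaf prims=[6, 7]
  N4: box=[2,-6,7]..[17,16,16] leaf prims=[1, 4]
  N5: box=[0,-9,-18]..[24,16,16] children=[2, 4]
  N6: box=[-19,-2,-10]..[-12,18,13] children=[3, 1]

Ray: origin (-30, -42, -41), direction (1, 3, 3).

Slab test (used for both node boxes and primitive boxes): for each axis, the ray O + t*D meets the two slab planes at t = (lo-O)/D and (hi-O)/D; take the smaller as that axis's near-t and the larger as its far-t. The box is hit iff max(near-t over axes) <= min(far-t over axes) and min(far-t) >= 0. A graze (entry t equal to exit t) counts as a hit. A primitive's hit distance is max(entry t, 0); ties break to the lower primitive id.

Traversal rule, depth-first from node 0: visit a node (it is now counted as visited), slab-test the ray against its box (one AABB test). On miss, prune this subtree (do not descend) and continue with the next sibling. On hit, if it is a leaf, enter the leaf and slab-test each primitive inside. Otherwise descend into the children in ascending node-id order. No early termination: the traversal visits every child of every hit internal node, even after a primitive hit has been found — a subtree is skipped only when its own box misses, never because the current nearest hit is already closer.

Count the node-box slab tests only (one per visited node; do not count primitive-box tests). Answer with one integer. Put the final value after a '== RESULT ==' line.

Trace the traversal:
N0 x:[11,54] y:[11,20] z:[23/3,19] -> hit [11,19], descend [5, 6]
  N5 x:[30,54] y:[11,58/3] z:[23/3,19] -> miss, prune
  N6 x:[11,18] y:[40/3,20] z:[31/3,18] -> hit [40/3,18], descend [1, 3]
    N1 x:[11,18] y:[16,52/3] z:[46/3,18] -> hit [16,52/3] leaf, test {P0(miss), P2(miss)}
    N3 x:[12,18] y:[40/3,20] z:[31/3,37/3] -> miss, prune

order=[0, 5, 6, 1, 3]  |boxes|=5  |leaves|=1  hit=miss

== RESULT ==
5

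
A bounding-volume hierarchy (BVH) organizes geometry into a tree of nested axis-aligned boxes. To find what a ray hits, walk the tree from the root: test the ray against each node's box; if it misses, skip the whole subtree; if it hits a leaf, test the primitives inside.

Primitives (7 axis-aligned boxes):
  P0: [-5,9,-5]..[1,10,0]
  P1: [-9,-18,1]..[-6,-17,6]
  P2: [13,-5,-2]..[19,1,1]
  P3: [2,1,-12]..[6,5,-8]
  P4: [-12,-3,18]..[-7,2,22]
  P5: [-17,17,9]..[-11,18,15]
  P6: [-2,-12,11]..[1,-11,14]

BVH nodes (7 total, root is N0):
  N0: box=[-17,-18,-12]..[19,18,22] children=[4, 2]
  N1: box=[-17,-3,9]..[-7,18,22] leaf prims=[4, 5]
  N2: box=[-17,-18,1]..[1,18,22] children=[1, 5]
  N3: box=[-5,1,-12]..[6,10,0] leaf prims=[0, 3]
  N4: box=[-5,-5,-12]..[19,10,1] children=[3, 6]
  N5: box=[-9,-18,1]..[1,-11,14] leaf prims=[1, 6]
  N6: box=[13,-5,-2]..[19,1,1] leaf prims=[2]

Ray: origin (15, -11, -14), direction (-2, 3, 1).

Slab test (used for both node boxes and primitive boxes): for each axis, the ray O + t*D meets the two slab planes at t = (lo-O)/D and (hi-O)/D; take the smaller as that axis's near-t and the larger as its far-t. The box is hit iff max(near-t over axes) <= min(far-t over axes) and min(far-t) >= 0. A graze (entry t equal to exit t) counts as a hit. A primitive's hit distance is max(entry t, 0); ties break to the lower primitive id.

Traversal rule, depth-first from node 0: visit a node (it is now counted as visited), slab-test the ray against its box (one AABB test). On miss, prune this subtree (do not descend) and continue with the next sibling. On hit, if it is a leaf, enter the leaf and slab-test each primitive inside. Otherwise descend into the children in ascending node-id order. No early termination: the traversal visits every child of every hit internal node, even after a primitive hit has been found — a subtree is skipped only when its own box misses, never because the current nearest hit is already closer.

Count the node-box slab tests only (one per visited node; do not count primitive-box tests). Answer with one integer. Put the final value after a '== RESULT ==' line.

Traverse from the root:
N0 x:[-2,16] y:[-7/3,29/3] z:[2,36] -> hit [2,29/3], descend [2, 4]
  N2 x:[7,16] y:[-7/3,29/3] z:[15,36] -> miss, prune
  N4 x:[-2,10] y:[2,7] z:[2,15] -> hit [2,7], descend [3, 6]
    N3 x:[9/2,10] y:[4,7] z:[2,14] -> hit [9/2,7] leaf, test {P0(miss), P3@t=9/2}
    N6 x:[-2,1] y:[2,4] z:[12,15] -> miss, prune

5 AABB tests over nodes [0, 2, 4, 3, 6]; 1 leaf entered; closest P3.

== RESULT ==
5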